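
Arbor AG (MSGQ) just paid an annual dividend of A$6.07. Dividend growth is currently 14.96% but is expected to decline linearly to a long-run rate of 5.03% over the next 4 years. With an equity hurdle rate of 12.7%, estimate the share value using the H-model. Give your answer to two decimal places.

H-model: P₀ = D₀[(1+g_L) + H(g_S−g_L)]/(r−g_L), with H = 4/2 = 2.
P₀ = 6.07 × [(1+0.0503) + 2×(0.1496−0.0503)] / (0.127−0.0503)
   = 6.07 × 1.2489 / 0.0767 = 98.8373

A$98.84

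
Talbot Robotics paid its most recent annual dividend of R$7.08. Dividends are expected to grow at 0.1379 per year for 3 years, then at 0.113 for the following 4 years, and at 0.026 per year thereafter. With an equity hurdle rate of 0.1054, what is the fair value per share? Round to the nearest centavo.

R$156.51

Three-stage DDM. Project D₁…D_7; terminal Gordon value at t=7 with g = 0.026; discount at r = 0.1054.
D_1 = 8.0563
D_2 = 9.1673
D_3 = 10.4315
D_4 = 11.6102
D_5 = 12.9222
D_6 = 14.3824
D_7 = 16.0076
TV_7 = 16.4238/(0.1054−0.026) = 206.8488
P₀ = Σ Dₜ/(1+r)ᵗ + TV_7/(1+r)^7 = 156.5095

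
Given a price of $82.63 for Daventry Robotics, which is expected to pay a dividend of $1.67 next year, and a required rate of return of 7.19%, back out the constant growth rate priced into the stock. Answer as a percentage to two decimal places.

5.17%

From P₀ = D₁/(r − g), the implied growth is g = r − D₁/P₀.
g = 0.0719 − 1.67/82.63 = 0.0719 − 0.02021 = 0.05169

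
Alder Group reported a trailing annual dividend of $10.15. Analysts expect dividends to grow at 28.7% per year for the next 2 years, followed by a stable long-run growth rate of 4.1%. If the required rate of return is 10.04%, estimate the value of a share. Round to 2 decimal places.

$269.08

Two-stage DDM. Project D₁…D_2 at 0.287, terminal growth 0.041, discount at r = 0.1004.
D_1 = 13.0631
D_2 = 16.8121
Terminal value at t=2: TV = D_3/(r−g) = 17.5014/(0.1004−0.041) = 294.6371
P₀ = 13.0631/(1+0.1004)^1 + 16.8121/(1+0.1004)^2 + 294.6371/(1+0.1004)^2 = 269.0802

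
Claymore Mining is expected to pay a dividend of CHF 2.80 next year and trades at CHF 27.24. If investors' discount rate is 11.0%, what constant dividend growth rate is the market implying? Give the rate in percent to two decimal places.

From P₀ = D₁/(r − g), the implied growth is g = r − D₁/P₀.
g = 0.11 − 2.80/27.24 = 0.11 − 0.10279 = 0.00721

0.72%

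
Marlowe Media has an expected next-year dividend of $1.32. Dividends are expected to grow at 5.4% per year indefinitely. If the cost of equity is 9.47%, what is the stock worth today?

$32.43

Gordon growth model: P₀ = D₁/(r − g), with D₁ = 1.32 given directly.
P₀ = 1.3200 / (0.0947 − 0.054) = 1.3200 / 0.0407 = 32.4324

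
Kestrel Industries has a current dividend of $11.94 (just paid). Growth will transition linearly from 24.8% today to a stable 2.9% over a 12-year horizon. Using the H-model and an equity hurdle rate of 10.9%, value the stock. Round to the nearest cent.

$349.69

H-model: P₀ = D₀[(1+g_L) + H(g_S−g_L)]/(r−g_L), with H = 12/2 = 6.
P₀ = 11.94 × [(1+0.029) + 6×(0.248−0.029)] / (0.109−0.029)
   = 11.94 × 2.3430 / 0.08 = 349.6927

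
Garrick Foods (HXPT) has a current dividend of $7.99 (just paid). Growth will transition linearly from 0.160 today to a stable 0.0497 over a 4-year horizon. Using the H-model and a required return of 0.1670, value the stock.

$86.53

H-model: P₀ = D₀[(1+g_L) + H(g_S−g_L)]/(r−g_L), with H = 4/2 = 2.
P₀ = 7.99 × [(1+0.0497) + 2×(0.16−0.0497)] / (0.167−0.0497)
   = 7.99 × 1.2703 / 0.1173 = 86.5277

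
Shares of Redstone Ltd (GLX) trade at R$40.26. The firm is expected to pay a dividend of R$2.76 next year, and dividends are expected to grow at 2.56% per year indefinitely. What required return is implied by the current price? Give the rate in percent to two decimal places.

Rearranging the constant-growth DDM: r = D₁/P₀ + g.
r = 2.7600 / 40.26 + 0.0256 = 0.06855 + 0.0256 = 0.09415

9.42%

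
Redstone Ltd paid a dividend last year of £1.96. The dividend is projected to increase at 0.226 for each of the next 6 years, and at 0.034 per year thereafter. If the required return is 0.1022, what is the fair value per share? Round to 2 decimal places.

£73.63

Two-stage DDM. Project D₁…D_6 at 0.226, terminal growth 0.034, discount at r = 0.1022.
D_1 = 2.4030
D_2 = 2.9460
D_3 = 3.6118
D_4 = 4.4281
D_5 = 5.4289
D_6 = 6.6558
Terminal value at t=6: TV = D_7/(r−g) = 6.8821/(0.1022−0.034) = 100.9102
P₀ = 2.4030/(1+0.1022)^1 + 2.9460/(1+0.1022)^2 + 3.6118/(1+0.1022)^3 + 4.4281/(1+0.1022)^4 + 5.4289/(1+0.1022)^5 + 6.6558/(1+0.1022)^6 + 100.9102/(1+0.1022)^6 = 73.6350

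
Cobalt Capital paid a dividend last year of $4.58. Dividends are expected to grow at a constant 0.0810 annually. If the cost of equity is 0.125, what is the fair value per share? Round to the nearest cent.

Gordon growth model: P₀ = D₁/(r − g). D₁ = 4.58 × (1 + 0.081) = 4.9510.
P₀ = 4.9510 / (0.125 − 0.081) = 4.9510 / 0.044 = 112.5223

$112.52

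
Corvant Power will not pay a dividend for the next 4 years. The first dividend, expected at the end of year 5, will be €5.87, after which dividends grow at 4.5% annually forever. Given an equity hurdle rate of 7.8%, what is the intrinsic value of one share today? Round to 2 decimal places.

Deferred-dividend DDM. At t=4 the remaining stream is a growing perpetuity with first payment D_5 = 5.87.
V_4 = D_5/(r−g) = 5.87/(0.078−0.045) = 177.8788
P₀ = V_4/(1+r)^4 = 177.8788/(1+0.078)^4 = 131.7192

€131.72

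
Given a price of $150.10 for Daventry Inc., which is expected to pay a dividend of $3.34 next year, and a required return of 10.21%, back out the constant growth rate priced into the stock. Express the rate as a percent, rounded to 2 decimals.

7.98%

From P₀ = D₁/(r − g), the implied growth is g = r − D₁/P₀.
g = 0.1021 − 3.34/150.10 = 0.1021 − 0.02225 = 0.07985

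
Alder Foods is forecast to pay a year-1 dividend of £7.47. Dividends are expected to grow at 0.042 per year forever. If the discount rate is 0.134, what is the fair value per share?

£81.20

Gordon growth model: P₀ = D₁/(r − g), with D₁ = 7.47 given directly.
P₀ = 7.4700 / (0.134 − 0.042) = 7.4700 / 0.092 = 81.1957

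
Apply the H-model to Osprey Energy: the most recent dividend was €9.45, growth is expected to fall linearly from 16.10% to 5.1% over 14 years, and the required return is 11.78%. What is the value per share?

H-model: P₀ = D₀[(1+g_L) + H(g_S−g_L)]/(r−g_L), with H = 14/2 = 7.
P₀ = 9.45 × [(1+0.051) + 7×(0.161−0.051)] / (0.1178−0.051)
   = 9.45 × 1.8210 / 0.0668 = 257.6115

€257.61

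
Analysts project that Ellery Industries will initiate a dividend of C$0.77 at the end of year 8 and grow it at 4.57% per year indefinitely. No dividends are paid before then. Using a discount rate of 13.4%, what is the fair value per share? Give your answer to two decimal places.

C$3.62

Deferred-dividend DDM. At t=7 the remaining stream is a growing perpetuity with first payment D_8 = 0.77.
V_7 = D_8/(r−g) = 0.77/(0.134−0.0457) = 8.7203
P₀ = V_7/(1+r)^7 = 8.7203/(1+0.134)^7 = 3.6161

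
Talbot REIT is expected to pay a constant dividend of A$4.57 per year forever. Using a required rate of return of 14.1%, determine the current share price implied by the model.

A$32.41

Zero-growth DDM (perpetuity): P₀ = D/r = 4.57 / 0.141 = 32.4113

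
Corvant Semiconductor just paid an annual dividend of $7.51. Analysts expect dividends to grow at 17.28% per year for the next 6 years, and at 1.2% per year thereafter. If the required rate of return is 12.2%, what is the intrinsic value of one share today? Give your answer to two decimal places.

$142.88

Two-stage DDM. Project D₁…D_6 at 0.1728, terminal growth 0.012, discount at r = 0.122.
D_1 = 8.8077
D_2 = 10.3297
D_3 = 12.1147
D_4 = 14.2081
D_5 = 16.6633
D_6 = 19.5427
Terminal value at t=6: TV = D_7/(r−g) = 19.7772/(0.122−0.012) = 179.7925
P₀ = 8.8077/(1+0.122)^1 + 10.3297/(1+0.122)^2 + 12.1147/(1+0.122)^3 + 14.2081/(1+0.122)^4 + 16.6633/(1+0.122)^5 + 19.5427/(1+0.122)^6 + 179.7925/(1+0.122)^6 = 142.8830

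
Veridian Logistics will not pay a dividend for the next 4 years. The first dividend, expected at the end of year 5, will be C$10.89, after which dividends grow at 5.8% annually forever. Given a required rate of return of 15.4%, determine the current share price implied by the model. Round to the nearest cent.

C$63.96

Deferred-dividend DDM. At t=4 the remaining stream is a growing perpetuity with first payment D_5 = 10.89.
V_4 = D_5/(r−g) = 10.89/(0.154−0.058) = 113.4375
P₀ = V_4/(1+r)^4 = 113.4375/(1+0.154)^4 = 63.9637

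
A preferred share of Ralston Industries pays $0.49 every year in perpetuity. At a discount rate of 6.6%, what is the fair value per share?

$7.42

Zero-growth DDM (perpetuity): P₀ = D/r = 0.49 / 0.066 = 7.4242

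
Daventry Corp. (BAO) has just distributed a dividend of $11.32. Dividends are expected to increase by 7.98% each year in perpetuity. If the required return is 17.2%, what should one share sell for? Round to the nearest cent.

Gordon growth model: P₀ = D₁/(r − g). D₁ = 11.32 × (1 + 0.0798) = 12.2233.
P₀ = 12.2233 / (0.172 − 0.0798) = 12.2233 / 0.0922 = 132.5741

$132.57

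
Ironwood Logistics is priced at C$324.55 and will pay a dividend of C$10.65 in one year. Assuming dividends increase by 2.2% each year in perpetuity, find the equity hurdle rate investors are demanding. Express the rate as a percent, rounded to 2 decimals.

5.48%

Rearranging the constant-growth DDM: r = D₁/P₀ + g.
r = 10.6500 / 324.55 + 0.022 = 0.03281 + 0.022 = 0.05481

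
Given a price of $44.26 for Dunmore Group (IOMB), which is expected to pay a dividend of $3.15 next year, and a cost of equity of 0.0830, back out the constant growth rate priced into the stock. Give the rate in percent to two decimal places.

From P₀ = D₁/(r − g), the implied growth is g = r − D₁/P₀.
g = 0.083 − 3.15/44.26 = 0.083 − 0.07117 = 0.01183

1.18%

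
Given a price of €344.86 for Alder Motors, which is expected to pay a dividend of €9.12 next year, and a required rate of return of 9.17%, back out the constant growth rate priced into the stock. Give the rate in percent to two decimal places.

6.53%

From P₀ = D₁/(r − g), the implied growth is g = r − D₁/P₀.
g = 0.0917 − 9.12/344.86 = 0.0917 − 0.02645 = 0.06525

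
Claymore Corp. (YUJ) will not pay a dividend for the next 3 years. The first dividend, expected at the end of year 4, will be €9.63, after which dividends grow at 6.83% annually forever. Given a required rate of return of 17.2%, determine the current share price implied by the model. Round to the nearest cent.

Deferred-dividend DDM. At t=3 the remaining stream is a growing perpetuity with first payment D_4 = 9.63.
V_3 = D_4/(r−g) = 9.63/(0.172−0.0683) = 92.8640
P₀ = V_3/(1+r)^3 = 92.8640/(1+0.172)^3 = 57.6852

€57.69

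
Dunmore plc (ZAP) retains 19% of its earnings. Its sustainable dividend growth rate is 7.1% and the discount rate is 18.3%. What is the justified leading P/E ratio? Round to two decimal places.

Payout ratio b = 1 − 0.19 = 0.81.
Justified leading P/E = b/(r−g) = 0.81/(0.183−0.071) = 7.2321

7.23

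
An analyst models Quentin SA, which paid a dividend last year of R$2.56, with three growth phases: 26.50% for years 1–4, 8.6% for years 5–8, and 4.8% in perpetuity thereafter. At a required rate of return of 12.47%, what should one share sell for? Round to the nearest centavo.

R$77.55

Three-stage DDM. Project D₁…D_8; terminal Gordon value at t=8 with g = 0.048; discount at r = 0.1247.
D_1 = 3.2384
D_2 = 4.0966
D_3 = 5.1822
D_4 = 6.5554
D_5 = 7.1192
D_6 = 7.7315
D_7 = 8.3964
D_8 = 9.1185
TV_8 = 9.5561/(0.1247−0.048) = 124.5912
P₀ = Σ Dₜ/(1+r)ᵗ + TV_8/(1+r)^8 = 77.5453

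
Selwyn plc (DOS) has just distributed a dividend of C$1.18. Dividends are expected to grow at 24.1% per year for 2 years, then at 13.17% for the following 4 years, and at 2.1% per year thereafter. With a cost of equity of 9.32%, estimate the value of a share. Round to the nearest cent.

C$34.19

Three-stage DDM. Project D₁…D_6; terminal Gordon value at t=6 with g = 0.021; discount at r = 0.0932.
D_1 = 1.4644
D_2 = 1.8173
D_3 = 2.0566
D_4 = 2.3275
D_5 = 2.6340
D_6 = 2.9809
TV_6 = 3.0435/(0.0932−0.021) = 42.1541
P₀ = Σ Dₜ/(1+r)ᵗ + TV_6/(1+r)^6 = 34.1943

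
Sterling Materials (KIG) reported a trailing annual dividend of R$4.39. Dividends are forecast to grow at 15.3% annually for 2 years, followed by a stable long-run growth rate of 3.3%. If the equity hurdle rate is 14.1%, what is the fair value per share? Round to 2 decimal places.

Two-stage DDM. Project D₁…D_2 at 0.153, terminal growth 0.033, discount at r = 0.141.
D_1 = 5.0617
D_2 = 5.8361
Terminal value at t=2: TV = D_3/(r−g) = 6.0287/(0.141−0.033) = 55.8213
P₀ = 5.0617/(1+0.141)^1 + 5.8361/(1+0.141)^2 + 55.8213/(1+0.141)^2 = 51.7964

R$51.80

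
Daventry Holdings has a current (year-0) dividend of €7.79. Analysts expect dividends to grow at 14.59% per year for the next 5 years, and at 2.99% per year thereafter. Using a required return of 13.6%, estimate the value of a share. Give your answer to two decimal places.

Two-stage DDM. Project D₁…D_5 at 0.1459, terminal growth 0.0299, discount at r = 0.136.
D_1 = 8.9266
D_2 = 10.2289
D_3 = 11.7213
D_4 = 13.4315
D_5 = 15.3911
Terminal value at t=5: TV = D_6/(r−g) = 15.8513/(0.136−0.0299) = 149.4000
P₀ = 8.9266/(1+0.136)^1 + 10.2289/(1+0.136)^2 + 11.7213/(1+0.136)^3 + 13.4315/(1+0.136)^4 + 15.3911/(1+0.136)^5 + 149.4000/(1+0.136)^5 = 118.9497

€118.95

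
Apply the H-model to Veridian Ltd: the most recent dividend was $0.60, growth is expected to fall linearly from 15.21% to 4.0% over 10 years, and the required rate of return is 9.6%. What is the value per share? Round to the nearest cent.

H-model: P₀ = D₀[(1+g_L) + H(g_S−g_L)]/(r−g_L), with H = 10/2 = 5.
P₀ = 0.60 × [(1+0.04) + 5×(0.1521−0.04)] / (0.096−0.04)
   = 0.60 × 1.6005 / 0.056 = 17.1482

$17.15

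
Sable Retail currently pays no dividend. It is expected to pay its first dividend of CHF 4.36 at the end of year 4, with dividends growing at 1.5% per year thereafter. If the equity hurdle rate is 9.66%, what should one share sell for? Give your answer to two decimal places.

Deferred-dividend DDM. At t=3 the remaining stream is a growing perpetuity with first payment D_4 = 4.36.
V_3 = D_4/(r−g) = 4.36/(0.0966−0.015) = 53.4314
P₀ = V_3/(1+r)^3 = 53.4314/(1+0.0966)^3 = 40.5183

CHF 40.52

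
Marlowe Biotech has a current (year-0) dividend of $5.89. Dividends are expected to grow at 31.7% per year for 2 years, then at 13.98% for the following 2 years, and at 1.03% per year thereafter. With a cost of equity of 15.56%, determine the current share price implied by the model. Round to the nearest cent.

$81.10

Three-stage DDM. Project D₁…D_4; terminal Gordon value at t=4 with g = 0.0103; discount at r = 0.1556.
D_1 = 7.7571
D_2 = 10.2161
D_3 = 11.6444
D_4 = 13.2722
TV_4 = 13.4089/(0.1556−0.0103) = 92.2845
P₀ = Σ Dₜ/(1+r)ᵗ + TV_4/(1+r)^4 = 81.0994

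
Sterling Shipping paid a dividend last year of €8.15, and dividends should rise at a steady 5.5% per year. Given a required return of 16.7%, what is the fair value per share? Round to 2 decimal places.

Gordon growth model: P₀ = D₁/(r − g). D₁ = 8.15 × (1 + 0.055) = 8.5983.
P₀ = 8.5983 / (0.167 − 0.055) = 8.5983 / 0.112 = 76.7701

€76.77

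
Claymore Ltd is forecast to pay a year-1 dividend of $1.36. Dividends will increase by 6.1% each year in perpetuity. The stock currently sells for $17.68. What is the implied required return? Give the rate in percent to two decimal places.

Rearranging the constant-growth DDM: r = D₁/P₀ + g.
r = 1.3600 / 17.68 + 0.061 = 0.07692 + 0.061 = 0.13792

13.79%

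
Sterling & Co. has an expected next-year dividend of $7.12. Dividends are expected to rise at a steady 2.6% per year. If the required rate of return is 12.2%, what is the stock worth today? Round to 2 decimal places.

Gordon growth model: P₀ = D₁/(r − g), with D₁ = 7.12 given directly.
P₀ = 7.1200 / (0.122 − 0.026) = 7.1200 / 0.096 = 74.1667

$74.17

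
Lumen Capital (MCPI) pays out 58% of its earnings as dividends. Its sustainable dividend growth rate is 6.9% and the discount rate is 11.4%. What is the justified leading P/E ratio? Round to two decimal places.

Justified leading P/E = b/(r−g) = 0.58/(0.114−0.069) = 12.8889

12.89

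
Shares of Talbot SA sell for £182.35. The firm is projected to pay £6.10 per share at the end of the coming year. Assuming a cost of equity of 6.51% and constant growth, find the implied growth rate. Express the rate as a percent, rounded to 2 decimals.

3.16%

From P₀ = D₁/(r − g), the implied growth is g = r − D₁/P₀.
g = 0.0651 − 6.10/182.35 = 0.0651 − 0.03345 = 0.03165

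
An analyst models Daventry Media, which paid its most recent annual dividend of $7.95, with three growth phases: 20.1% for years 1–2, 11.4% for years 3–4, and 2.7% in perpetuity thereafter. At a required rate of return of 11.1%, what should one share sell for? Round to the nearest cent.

Three-stage DDM. Project D₁…D_4; terminal Gordon value at t=4 with g = 0.027; discount at r = 0.111.
D_1 = 9.5480
D_2 = 11.4671
D_3 = 12.7743
D_4 = 14.2306
TV_4 = 14.6148/(0.111−0.027) = 173.9862
P₀ = Σ Dₜ/(1+r)ᵗ + TV_4/(1+r)^4 = 150.7379

$150.74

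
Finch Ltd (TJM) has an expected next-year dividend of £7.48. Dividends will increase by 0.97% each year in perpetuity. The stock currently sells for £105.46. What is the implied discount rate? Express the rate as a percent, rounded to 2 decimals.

8.06%

Rearranging the constant-growth DDM: r = D₁/P₀ + g.
r = 7.4800 / 105.46 + 0.0097 = 0.07093 + 0.0097 = 0.08063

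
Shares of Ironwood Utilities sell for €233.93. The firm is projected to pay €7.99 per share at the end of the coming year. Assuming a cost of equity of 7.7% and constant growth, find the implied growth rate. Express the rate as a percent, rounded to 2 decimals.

4.28%

From P₀ = D₁/(r − g), the implied growth is g = r − D₁/P₀.
g = 0.077 − 7.99/233.93 = 0.077 − 0.03416 = 0.04284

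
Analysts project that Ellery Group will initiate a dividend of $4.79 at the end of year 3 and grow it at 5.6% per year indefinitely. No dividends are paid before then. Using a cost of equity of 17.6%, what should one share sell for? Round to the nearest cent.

$28.86

Deferred-dividend DDM. At t=2 the remaining stream is a growing perpetuity with first payment D_3 = 4.79.
V_2 = D_3/(r−g) = 4.79/(0.176−0.056) = 39.9167
P₀ = V_2/(1+r)^2 = 39.9167/(1+0.176)^2 = 28.8629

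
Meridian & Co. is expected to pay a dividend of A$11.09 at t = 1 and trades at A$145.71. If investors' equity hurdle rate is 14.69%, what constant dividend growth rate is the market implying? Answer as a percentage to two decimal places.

7.08%

From P₀ = D₁/(r − g), the implied growth is g = r − D₁/P₀.
g = 0.1469 − 11.09/145.71 = 0.1469 − 0.07611 = 0.07079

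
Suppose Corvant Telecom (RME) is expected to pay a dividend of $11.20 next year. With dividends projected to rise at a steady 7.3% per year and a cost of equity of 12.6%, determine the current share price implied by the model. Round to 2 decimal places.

$211.32

Gordon growth model: P₀ = D₁/(r − g), with D₁ = 11.20 given directly.
P₀ = 11.2000 / (0.126 − 0.073) = 11.2000 / 0.053 = 211.3208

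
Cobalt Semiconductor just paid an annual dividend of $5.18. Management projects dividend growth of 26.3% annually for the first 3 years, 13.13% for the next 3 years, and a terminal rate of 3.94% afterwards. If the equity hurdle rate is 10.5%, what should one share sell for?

Three-stage DDM. Project D₁…D_6; terminal Gordon value at t=6 with g = 0.0394; discount at r = 0.105.
D_1 = 6.5423
D_2 = 8.2630
D_3 = 10.4361
D_4 = 11.8064
D_5 = 13.3566
D_6 = 15.1103
TV_6 = 15.7056/(0.105−0.0394) = 239.4154
P₀ = Σ Dₜ/(1+r)ᵗ + TV_6/(1+r)^6 = 176.2655

$176.27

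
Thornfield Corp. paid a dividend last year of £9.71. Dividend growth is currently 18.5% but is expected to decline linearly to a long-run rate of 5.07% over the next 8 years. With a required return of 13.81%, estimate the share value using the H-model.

H-model: P₀ = D₀[(1+g_L) + H(g_S−g_L)]/(r−g_L), with H = 8/2 = 4.
P₀ = 9.71 × [(1+0.0507) + 4×(0.185−0.0507)] / (0.1381−0.0507)
   = 9.71 × 1.5879 / 0.0874 = 176.4131

£176.41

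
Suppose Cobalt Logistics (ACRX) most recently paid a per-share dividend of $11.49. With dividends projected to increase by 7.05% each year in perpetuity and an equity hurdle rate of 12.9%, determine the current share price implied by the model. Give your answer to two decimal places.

Gordon growth model: P₀ = D₁/(r − g). D₁ = 11.49 × (1 + 0.0705) = 12.3000.
P₀ = 12.3000 / (0.129 − 0.0705) = 12.3000 / 0.0585 = 210.2572

$210.26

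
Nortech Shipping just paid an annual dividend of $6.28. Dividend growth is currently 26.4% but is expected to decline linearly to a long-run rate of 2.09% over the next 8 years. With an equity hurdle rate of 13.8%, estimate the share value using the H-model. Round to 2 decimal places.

H-model: P₀ = D₀[(1+g_L) + H(g_S−g_L)]/(r−g_L), with H = 8/2 = 4.
P₀ = 6.28 × [(1+0.0209) + 4×(0.264−0.0209)] / (0.138−0.0209)
   = 6.28 × 1.9933 / 0.1171 = 106.8994

$106.90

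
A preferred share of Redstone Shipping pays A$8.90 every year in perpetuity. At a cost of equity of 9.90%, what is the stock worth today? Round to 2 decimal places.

A$89.90

Zero-growth DDM (perpetuity): P₀ = D/r = 8.90 / 0.099 = 89.8990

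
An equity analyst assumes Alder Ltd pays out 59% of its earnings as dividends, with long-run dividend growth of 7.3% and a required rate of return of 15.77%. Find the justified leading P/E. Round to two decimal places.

Justified leading P/E = b/(r−g) = 0.59/(0.1577−0.073) = 6.9658

6.97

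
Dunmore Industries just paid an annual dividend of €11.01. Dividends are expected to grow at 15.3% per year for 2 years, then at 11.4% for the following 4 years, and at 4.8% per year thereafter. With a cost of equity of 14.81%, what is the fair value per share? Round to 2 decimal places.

Three-stage DDM. Project D₁…D_6; terminal Gordon value at t=6 with g = 0.048; discount at r = 0.1481.
D_1 = 12.6945
D_2 = 14.6368
D_3 = 16.3054
D_4 = 18.1642
D_5 = 20.2349
D_6 = 22.5417
TV_6 = 23.6237/(0.1481−0.048) = 236.0010
P₀ = Σ Dₜ/(1+r)ᵗ + TV_6/(1+r)^6 = 166.4234

€166.42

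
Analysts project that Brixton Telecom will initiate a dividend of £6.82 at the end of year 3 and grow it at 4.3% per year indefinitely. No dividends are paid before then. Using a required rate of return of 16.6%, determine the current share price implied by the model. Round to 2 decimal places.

£40.78

Deferred-dividend DDM. At t=2 the remaining stream is a growing perpetuity with first payment D_3 = 6.82.
V_2 = D_3/(r−g) = 6.82/(0.166−0.043) = 55.4472
P₀ = V_2/(1+r)^2 = 55.4472/(1+0.166)^2 = 40.7833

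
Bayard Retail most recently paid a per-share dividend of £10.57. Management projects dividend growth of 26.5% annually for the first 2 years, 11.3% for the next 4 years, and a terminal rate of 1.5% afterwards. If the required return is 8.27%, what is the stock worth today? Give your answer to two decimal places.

Three-stage DDM. Project D₁…D_6; terminal Gordon value at t=6 with g = 0.015; discount at r = 0.0827.
D_1 = 13.3711
D_2 = 16.9144
D_3 = 18.8257
D_4 = 20.9530
D_5 = 23.3207
D_6 = 25.9559
TV_6 = 26.3453/(0.0827−0.015) = 389.1473
P₀ = Σ Dₜ/(1+r)ᵗ + TV_6/(1+r)^6 = 330.2304

£330.23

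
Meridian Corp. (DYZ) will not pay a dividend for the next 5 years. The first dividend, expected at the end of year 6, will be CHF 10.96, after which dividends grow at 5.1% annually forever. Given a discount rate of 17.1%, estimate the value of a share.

CHF 41.48

Deferred-dividend DDM. At t=5 the remaining stream is a growing perpetuity with first payment D_6 = 10.96.
V_5 = D_6/(r−g) = 10.96/(0.171−0.051) = 91.3333
P₀ = V_5/(1+r)^5 = 91.3333/(1+0.171)^5 = 41.4806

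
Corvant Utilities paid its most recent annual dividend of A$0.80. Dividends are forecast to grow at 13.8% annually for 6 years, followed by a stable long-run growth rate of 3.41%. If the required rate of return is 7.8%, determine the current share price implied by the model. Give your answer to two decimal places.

Two-stage DDM. Project D₁…D_6 at 0.138, terminal growth 0.0341, discount at r = 0.078.
D_1 = 0.9104
D_2 = 1.0360
D_3 = 1.1790
D_4 = 1.3417
D_5 = 1.5269
D_6 = 1.7376
Terminal value at t=6: TV = D_7/(r−g) = 1.7968/(0.078−0.0341) = 40.9300
P₀ = 0.9104/(1+0.078)^1 + 1.0360/(1+0.078)^2 + 1.1790/(1+0.078)^3 + 1.3417/(1+0.078)^4 + 1.5269/(1+0.078)^5 + 1.7376/(1+0.078)^6 + 40.9300/(1+0.078)^6 = 31.9081

A$31.91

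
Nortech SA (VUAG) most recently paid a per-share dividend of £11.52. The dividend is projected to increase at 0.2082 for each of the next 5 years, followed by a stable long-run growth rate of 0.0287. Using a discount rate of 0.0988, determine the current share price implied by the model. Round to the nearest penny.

£348.99

Two-stage DDM. Project D₁…D_5 at 0.2082, terminal growth 0.0287, discount at r = 0.0988.
D_1 = 13.9185
D_2 = 16.8163
D_3 = 20.3174
D_4 = 24.5475
D_5 = 29.6583
Terminal value at t=5: TV = D_6/(r−g) = 30.5095/(0.0988−0.0287) = 435.2285
P₀ = 13.9185/(1+0.0988)^1 + 16.8163/(1+0.0988)^2 + 20.3174/(1+0.0988)^3 + 24.5475/(1+0.0988)^4 + 29.6583/(1+0.0988)^5 + 435.2285/(1+0.0988)^5 = 348.9874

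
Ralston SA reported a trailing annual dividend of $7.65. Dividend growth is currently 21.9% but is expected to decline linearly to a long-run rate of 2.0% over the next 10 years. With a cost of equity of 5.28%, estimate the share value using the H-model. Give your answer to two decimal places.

$469.96

H-model: P₀ = D₀[(1+g_L) + H(g_S−g_L)]/(r−g_L), with H = 10/2 = 5.
P₀ = 7.65 × [(1+0.02) + 5×(0.219−0.02)] / (0.0528−0.02)
   = 7.65 × 2.0150 / 0.0328 = 469.9619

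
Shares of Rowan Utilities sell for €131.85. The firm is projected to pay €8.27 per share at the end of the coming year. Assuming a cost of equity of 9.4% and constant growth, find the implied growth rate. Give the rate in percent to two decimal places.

From P₀ = D₁/(r − g), the implied growth is g = r − D₁/P₀.
g = 0.094 − 8.27/131.85 = 0.094 − 0.06272 = 0.03128

3.13%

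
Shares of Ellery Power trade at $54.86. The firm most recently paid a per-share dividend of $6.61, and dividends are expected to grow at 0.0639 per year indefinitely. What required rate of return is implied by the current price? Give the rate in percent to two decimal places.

Rearranging the constant-growth DDM: r = D₁/P₀ + g.
D₁ = 6.61 × (1 + 0.0639) = 7.0324.
r = 7.0324 / 54.86 + 0.0639 = 0.12819 + 0.0639 = 0.19209

19.21%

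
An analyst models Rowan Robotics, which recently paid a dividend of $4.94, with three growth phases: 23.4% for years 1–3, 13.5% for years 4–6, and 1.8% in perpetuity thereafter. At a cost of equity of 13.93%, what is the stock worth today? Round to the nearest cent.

$88.20

Three-stage DDM. Project D₁…D_6; terminal Gordon value at t=6 with g = 0.018; discount at r = 0.1393.
D_1 = 6.0960
D_2 = 7.5224
D_3 = 9.2827
D_4 = 10.5358
D_5 = 11.9582
D_6 = 13.5725
TV_6 = 13.8168/(0.1393−0.018) = 113.9061
P₀ = Σ Dₜ/(1+r)ᵗ + TV_6/(1+r)^6 = 88.1982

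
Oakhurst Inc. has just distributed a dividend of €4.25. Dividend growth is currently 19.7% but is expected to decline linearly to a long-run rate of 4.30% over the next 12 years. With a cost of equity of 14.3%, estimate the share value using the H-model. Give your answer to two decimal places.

€83.60

H-model: P₀ = D₀[(1+g_L) + H(g_S−g_L)]/(r−g_L), with H = 12/2 = 6.
P₀ = 4.25 × [(1+0.043) + 6×(0.197−0.043)] / (0.143−0.043)
   = 4.25 × 1.9670 / 0.1 = 83.5975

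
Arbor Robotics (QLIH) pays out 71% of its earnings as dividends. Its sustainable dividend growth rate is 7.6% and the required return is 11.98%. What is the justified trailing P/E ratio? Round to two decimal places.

17.44

Justified trailing P/E = b(1+g)/(r−g) = 0.71×(1+0.076)/(0.1198−0.076) = 17.4420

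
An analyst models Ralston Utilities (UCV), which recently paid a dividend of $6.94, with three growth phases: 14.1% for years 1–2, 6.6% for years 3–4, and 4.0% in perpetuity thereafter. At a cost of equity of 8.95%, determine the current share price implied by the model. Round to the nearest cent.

Three-stage DDM. Project D₁…D_4; terminal Gordon value at t=4 with g = 0.04; discount at r = 0.0895.
D_1 = 7.9185
D_2 = 9.0351
D_3 = 9.6314
D_4 = 10.2670
TV_4 = 10.6777/(0.0895−0.04) = 215.7115
P₀ = Σ Dₜ/(1+r)ᵗ + TV_4/(1+r)^4 = 182.7101

$182.71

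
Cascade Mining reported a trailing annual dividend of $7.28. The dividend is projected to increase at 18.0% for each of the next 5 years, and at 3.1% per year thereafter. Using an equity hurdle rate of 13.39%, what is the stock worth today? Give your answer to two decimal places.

$130.11

Two-stage DDM. Project D₁…D_5 at 0.18, terminal growth 0.031, discount at r = 0.1339.
D_1 = 8.5904
D_2 = 10.1367
D_3 = 11.9613
D_4 = 14.1143
D_5 = 16.6549
Terminal value at t=5: TV = D_6/(r−g) = 17.1712/(0.1339−0.031) = 166.8725
P₀ = 8.5904/(1+0.1339)^1 + 10.1367/(1+0.1339)^2 + 11.9613/(1+0.1339)^3 + 14.1143/(1+0.1339)^4 + 16.6549/(1+0.1339)^5 + 166.8725/(1+0.1339)^5 = 130.1126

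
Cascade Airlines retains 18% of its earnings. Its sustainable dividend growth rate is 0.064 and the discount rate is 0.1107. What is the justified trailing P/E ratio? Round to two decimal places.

Payout ratio b = 1 − 0.18 = 0.82.
Justified trailing P/E = b(1+g)/(r−g) = 0.82×(1+0.064)/(0.1107−0.064) = 18.6827

18.68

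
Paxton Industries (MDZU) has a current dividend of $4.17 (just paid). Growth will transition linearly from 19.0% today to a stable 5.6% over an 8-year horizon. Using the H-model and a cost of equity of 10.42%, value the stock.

H-model: P₀ = D₀[(1+g_L) + H(g_S−g_L)]/(r−g_L), with H = 8/2 = 4.
P₀ = 4.17 × [(1+0.056) + 4×(0.19−0.056)] / (0.1042−0.056)
   = 4.17 × 1.5920 / 0.0482 = 137.7311

$137.73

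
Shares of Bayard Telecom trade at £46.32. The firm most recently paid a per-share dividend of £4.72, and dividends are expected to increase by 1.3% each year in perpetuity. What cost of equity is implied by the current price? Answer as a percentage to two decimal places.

Rearranging the constant-growth DDM: r = D₁/P₀ + g.
D₁ = 4.72 × (1 + 0.013) = 4.7814.
r = 4.7814 / 46.32 + 0.013 = 0.10322 + 0.013 = 0.11622

11.62%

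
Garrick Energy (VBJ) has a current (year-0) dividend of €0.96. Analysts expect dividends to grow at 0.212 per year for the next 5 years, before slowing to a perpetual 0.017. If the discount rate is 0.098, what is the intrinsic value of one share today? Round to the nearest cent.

€26.27

Two-stage DDM. Project D₁…D_5 at 0.212, terminal growth 0.017, discount at r = 0.098.
D_1 = 1.1635
D_2 = 1.4102
D_3 = 1.7091
D_4 = 2.0715
D_5 = 2.5106
Terminal value at t=5: TV = D_6/(r−g) = 2.5533/(0.098−0.017) = 31.5225
P₀ = 1.1635/(1+0.098)^1 + 1.4102/(1+0.098)^2 + 1.7091/(1+0.098)^3 + 2.0715/(1+0.098)^4 + 2.5106/(1+0.098)^5 + 31.5225/(1+0.098)^5 = 26.2707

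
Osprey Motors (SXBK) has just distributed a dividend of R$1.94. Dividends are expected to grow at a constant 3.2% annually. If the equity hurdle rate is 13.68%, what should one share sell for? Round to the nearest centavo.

R$19.10

Gordon growth model: P₀ = D₁/(r − g). D₁ = 1.94 × (1 + 0.032) = 2.0021.
P₀ = 2.0021 / (0.1368 − 0.032) = 2.0021 / 0.1048 = 19.1038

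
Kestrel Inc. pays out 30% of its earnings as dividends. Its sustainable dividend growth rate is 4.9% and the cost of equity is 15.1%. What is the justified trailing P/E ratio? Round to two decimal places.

Justified trailing P/E = b(1+g)/(r−g) = 0.30×(1+0.049)/(0.151−0.049) = 3.0853

3.09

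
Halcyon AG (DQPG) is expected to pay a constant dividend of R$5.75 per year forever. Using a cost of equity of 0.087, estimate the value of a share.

Zero-growth DDM (perpetuity): P₀ = D/r = 5.75 / 0.087 = 66.0920

R$66.09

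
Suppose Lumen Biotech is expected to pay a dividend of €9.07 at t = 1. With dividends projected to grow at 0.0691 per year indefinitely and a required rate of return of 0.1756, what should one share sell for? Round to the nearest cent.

€85.16

Gordon growth model: P₀ = D₁/(r − g), with D₁ = 9.07 given directly.
P₀ = 9.0700 / (0.1756 − 0.0691) = 9.0700 / 0.1065 = 85.1643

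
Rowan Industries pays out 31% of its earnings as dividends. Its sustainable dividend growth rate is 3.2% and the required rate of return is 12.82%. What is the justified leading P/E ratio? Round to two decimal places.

3.22

Justified leading P/E = b/(r−g) = 0.31/(0.1282−0.032) = 3.2225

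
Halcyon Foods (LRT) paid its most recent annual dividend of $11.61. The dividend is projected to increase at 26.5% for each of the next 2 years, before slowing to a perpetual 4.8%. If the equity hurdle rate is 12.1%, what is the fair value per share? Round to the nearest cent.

$240.13

Two-stage DDM. Project D₁…D_2 at 0.265, terminal growth 0.048, discount at r = 0.121.
D_1 = 14.6867
D_2 = 18.5786
Terminal value at t=2: TV = D_3/(r−g) = 19.4704/(0.121−0.048) = 266.7176
P₀ = 14.6867/(1+0.121)^1 + 18.5786/(1+0.121)^2 + 266.7176/(1+0.121)^2 = 240.1322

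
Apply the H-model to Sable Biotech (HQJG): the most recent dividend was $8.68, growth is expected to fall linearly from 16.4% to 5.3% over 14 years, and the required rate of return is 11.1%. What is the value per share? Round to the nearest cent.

H-model: P₀ = D₀[(1+g_L) + H(g_S−g_L)]/(r−g_L), with H = 14/2 = 7.
P₀ = 8.68 × [(1+0.053) + 7×(0.164−0.053)] / (0.111−0.053)
   = 8.68 × 1.8300 / 0.058 = 273.8690

$273.87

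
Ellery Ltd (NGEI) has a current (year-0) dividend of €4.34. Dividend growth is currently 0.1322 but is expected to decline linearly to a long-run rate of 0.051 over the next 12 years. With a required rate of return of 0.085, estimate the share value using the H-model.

€196.35

H-model: P₀ = D₀[(1+g_L) + H(g_S−g_L)]/(r−g_L), with H = 12/2 = 6.
P₀ = 4.34 × [(1+0.051) + 6×(0.1322−0.051)] / (0.085−0.051)
   = 4.34 × 1.5382 / 0.034 = 196.3467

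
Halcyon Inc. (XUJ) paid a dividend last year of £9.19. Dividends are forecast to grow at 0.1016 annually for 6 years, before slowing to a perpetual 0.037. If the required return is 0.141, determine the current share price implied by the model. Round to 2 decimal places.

Two-stage DDM. Project D₁…D_6 at 0.1016, terminal growth 0.037, discount at r = 0.141.
D_1 = 10.1237
D_2 = 11.1523
D_3 = 12.2853
D_4 = 13.5335
D_5 = 14.9085
D_6 = 16.4232
Terminal value at t=6: TV = D_7/(r−g) = 17.0309/(0.141−0.037) = 163.7587
P₀ = 10.1237/(1+0.141)^1 + 11.1523/(1+0.141)^2 + 12.2853/(1+0.141)^3 + 13.5335/(1+0.141)^4 + 14.9085/(1+0.141)^5 + 16.4232/(1+0.141)^6 + 163.7587/(1+0.141)^6 = 123.0612

£123.06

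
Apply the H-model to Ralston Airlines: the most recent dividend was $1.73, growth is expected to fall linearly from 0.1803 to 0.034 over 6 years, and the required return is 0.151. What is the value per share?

H-model: P₀ = D₀[(1+g_L) + H(g_S−g_L)]/(r−g_L), with H = 6/2 = 3.
P₀ = 1.73 × [(1+0.034) + 3×(0.1803−0.034)] / (0.151−0.034)
   = 1.73 × 1.4729 / 0.117 = 21.7788

$21.78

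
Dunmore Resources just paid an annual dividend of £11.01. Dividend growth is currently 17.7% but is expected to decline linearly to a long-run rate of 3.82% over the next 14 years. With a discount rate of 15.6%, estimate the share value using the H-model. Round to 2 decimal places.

£187.84

H-model: P₀ = D₀[(1+g_L) + H(g_S−g_L)]/(r−g_L), with H = 14/2 = 7.
P₀ = 11.01 × [(1+0.0382) + 7×(0.177−0.0382)] / (0.156−0.0382)
   = 11.01 × 2.0098 / 0.1178 = 187.8429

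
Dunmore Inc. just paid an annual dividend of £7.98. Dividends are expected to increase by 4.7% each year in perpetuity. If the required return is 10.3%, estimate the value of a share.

Gordon growth model: P₀ = D₁/(r − g). D₁ = 7.98 × (1 + 0.047) = 8.3551.
P₀ = 8.3551 / (0.103 − 0.047) = 8.3551 / 0.056 = 149.1975

£149.20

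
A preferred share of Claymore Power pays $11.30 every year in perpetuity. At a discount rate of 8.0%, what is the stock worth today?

$141.25

Zero-growth DDM (perpetuity): P₀ = D/r = 11.30 / 0.08 = 141.2500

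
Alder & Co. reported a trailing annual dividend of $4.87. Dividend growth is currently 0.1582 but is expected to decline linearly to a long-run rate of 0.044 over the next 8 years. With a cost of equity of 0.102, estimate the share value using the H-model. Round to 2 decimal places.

H-model: P₀ = D₀[(1+g_L) + H(g_S−g_L)]/(r−g_L), with H = 8/2 = 4.
P₀ = 4.87 × [(1+0.044) + 4×(0.1582−0.044)] / (0.102−0.044)
   = 4.87 × 1.5008 / 0.058 = 126.0154

$126.02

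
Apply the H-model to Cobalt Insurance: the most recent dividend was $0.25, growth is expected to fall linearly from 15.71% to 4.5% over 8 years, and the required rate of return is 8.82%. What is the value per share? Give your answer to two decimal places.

H-model: P₀ = D₀[(1+g_L) + H(g_S−g_L)]/(r−g_L), with H = 8/2 = 4.
P₀ = 0.25 × [(1+0.045) + 4×(0.1571−0.045)] / (0.0882−0.045)
   = 0.25 × 1.4934 / 0.0432 = 8.6424

$8.64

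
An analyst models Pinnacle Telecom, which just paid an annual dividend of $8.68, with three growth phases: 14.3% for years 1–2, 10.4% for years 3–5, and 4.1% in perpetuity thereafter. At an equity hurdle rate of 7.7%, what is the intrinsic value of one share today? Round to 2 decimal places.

Three-stage DDM. Project D₁…D_5; terminal Gordon value at t=5 with g = 0.041; discount at r = 0.077.
D_1 = 9.9212
D_2 = 11.3400
D_3 = 12.5193
D_4 = 13.8213
D_5 = 15.2588
TV_5 = 15.8844/(0.077−0.041) = 441.2326
P₀ = Σ Dₜ/(1+r)ᵗ + TV_5/(1+r)^5 = 354.3142

$354.31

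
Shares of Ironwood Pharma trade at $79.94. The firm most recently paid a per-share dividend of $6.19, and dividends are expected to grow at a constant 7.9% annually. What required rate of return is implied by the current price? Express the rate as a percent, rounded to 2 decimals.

16.26%

Rearranging the constant-growth DDM: r = D₁/P₀ + g.
D₁ = 6.19 × (1 + 0.079) = 6.6790.
r = 6.6790 / 79.94 + 0.079 = 0.08355 + 0.079 = 0.16255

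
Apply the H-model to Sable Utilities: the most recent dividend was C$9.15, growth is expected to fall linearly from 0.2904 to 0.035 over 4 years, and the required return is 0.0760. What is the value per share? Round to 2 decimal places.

H-model: P₀ = D₀[(1+g_L) + H(g_S−g_L)]/(r−g_L), with H = 4/2 = 2.
P₀ = 9.15 × [(1+0.035) + 2×(0.2904−0.035)] / (0.076−0.035)
   = 9.15 × 1.5458 / 0.041 = 344.9773

C$344.98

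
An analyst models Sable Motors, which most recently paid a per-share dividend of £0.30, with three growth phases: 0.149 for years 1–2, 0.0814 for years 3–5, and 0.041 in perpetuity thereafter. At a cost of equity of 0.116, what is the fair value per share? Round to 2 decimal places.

Three-stage DDM. Project D₁…D_5; terminal Gordon value at t=5 with g = 0.041; discount at r = 0.116.
D_1 = 0.3447
D_2 = 0.3961
D_3 = 0.4283
D_4 = 0.4632
D_5 = 0.5009
TV_5 = 0.5214/(0.116−0.041) = 6.9520
P₀ = Σ Dₜ/(1+r)ᵗ + TV_5/(1+r)^5 = 5.5389

£5.54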